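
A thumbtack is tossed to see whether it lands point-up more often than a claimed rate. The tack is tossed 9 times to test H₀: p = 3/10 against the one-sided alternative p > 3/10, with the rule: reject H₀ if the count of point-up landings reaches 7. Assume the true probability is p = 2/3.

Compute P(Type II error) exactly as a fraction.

12259/19683

Under the alternative p = 2/3, Y ~ Binomial(9, 2/3); β is the probability the test does not reject, P(Y < 7).
Equivalently, β = 1 − P(Y ≥ 7) = 12259/19683.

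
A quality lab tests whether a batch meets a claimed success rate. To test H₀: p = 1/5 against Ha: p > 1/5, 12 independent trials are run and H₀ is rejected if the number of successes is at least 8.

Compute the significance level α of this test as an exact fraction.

28381/48828125

α = P(reject H₀ | H₀ true) = P(S ≥ 8 | p = 1/5), with S ~ Binomial(12, 1/5).
Summing C(12,j)(1/5)^j(4/5)^{12−j} for j = 8,…,12 gives 28381/48828125.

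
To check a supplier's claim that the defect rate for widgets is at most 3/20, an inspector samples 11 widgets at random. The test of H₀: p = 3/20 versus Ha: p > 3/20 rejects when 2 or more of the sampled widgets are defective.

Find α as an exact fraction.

α = P(reject H₀ | H₀ true) = P(S ≥ 2 | p = 3/20), S ~ Binomial(11, 3/20).
Computing the lower-tail complement: 1 − 2015993900449/4096000000000 = 2080006099551/4096000000000.

2080006099551/4096000000000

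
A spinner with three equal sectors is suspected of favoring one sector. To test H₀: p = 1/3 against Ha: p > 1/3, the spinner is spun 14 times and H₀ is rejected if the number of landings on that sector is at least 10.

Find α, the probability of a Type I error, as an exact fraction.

The Type I error probability is α = P(Y ≥ 10) computed under H₀, where Y ~ Binomial(14, 1/3).
P(Y ≥ 10) = Σ_{j=10}^{14} C(14,j)·(1/3)^j·(2/3)^{14-j} = 19321/4782969.

19321/4782969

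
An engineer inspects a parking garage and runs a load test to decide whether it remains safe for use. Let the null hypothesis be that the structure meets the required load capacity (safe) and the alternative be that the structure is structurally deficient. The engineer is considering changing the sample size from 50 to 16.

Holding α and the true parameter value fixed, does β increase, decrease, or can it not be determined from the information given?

With less data the test statistic is noisier; under Ha, more outcomes land inside the acceptance region.

It increases.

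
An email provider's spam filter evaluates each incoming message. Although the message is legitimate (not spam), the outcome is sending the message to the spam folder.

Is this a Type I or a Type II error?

Type I error

The null hypothesis here is that the message is legitimate (not spam).
'Sending the message to the spam folder' corresponds to rejecting H₀.
H₀ was rejected but H₀ is true — a Type I error (false positive).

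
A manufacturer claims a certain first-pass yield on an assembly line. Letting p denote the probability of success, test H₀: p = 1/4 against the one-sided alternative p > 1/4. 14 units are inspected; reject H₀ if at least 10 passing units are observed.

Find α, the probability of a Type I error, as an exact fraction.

91771/268435456

α = P(reject H₀ | H₀ true) = P(X ≥ 10 | p = 1/4), with X ~ Binomial(14, 1/4).
Summing C(14,j)(1/4)^j(3/4)^{14−j} for j = 10,…,14 gives 91771/268435456.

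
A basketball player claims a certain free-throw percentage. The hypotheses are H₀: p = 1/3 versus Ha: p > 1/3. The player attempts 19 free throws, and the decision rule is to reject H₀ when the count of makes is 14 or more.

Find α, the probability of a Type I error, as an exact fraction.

α = P(reject H₀ | H₀ true) = P(X ≥ 14 | p = 1/3), with X ~ Binomial(19, 1/3).
Summing C(19,j)(1/3)^j(2/3)^{19−j} for j = 14,…,19 gives 147529/387420489.

147529/387420489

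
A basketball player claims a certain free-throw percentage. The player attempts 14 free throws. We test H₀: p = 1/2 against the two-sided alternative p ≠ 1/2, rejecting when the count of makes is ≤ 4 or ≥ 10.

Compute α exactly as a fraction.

The significance level is the null-hypothesis probability of the rejection region {≤4} ∪ {≥10}.
By symmetry, α = 2·P(K ≤ 4) = 2·(1 + 14 + 91 + 364 + 1001)/16384 = 2942/16384 = 1471/8192.

1471/8192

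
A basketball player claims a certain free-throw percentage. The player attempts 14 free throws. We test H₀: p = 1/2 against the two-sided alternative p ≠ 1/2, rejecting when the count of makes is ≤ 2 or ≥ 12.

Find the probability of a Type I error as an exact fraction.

53/4096

The significance level is the null-hypothesis probability of the rejection region {≤2} ∪ {≥12}.
Each tail has probability (1 + 14 + 91)/16384; doubling gives α = 212/16384 = 53/4096.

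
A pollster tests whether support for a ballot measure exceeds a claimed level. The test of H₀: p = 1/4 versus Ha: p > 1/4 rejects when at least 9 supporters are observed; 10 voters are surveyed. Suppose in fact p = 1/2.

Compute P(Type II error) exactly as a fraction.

1013/1024

β = P(fail to reject H₀ | Ha true) = P(Y ≤ 8 | p = 1/2), Y ~ Binomial(10, 1/2).
Adding the binomial probabilities P(Y=0)+…+P(Y=8) at p = 1/2 gives 1013/1024.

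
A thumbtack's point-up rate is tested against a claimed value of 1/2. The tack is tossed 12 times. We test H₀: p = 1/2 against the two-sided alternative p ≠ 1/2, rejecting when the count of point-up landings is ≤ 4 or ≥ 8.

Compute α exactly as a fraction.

397/1024

The significance level is the null-hypothesis probability of the rejection region {≤4} ∪ {≥8}.
Each tail has probability (1 + 12 + 66 + 220 + 495)/4096; doubling gives α = 1588/4096 = 397/1024.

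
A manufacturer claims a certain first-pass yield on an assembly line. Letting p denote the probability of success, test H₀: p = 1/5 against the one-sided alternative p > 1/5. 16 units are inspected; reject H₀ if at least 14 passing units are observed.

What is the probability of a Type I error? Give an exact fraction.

α = P(reject H₀ | H₀ true) = P(X ≥ 14 | p = 1/5), with X ~ Binomial(16, 1/5).
P(X ≥ 14) = Σ_{j=14}^{16} C(16,j)·(1/5)^j·(4/5)^{16-j} = 397/30517578125.

397/30517578125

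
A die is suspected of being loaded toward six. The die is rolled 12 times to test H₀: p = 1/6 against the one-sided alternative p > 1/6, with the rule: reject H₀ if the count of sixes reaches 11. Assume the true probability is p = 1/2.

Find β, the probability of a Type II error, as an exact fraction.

4083/4096

Under the alternative p = 1/2, X ~ Binomial(12, 1/2); β is the probability the test does not reject, P(X < 11).
Adding the binomial probabilities P(X=0)+…+P(X=10) at p = 1/2 gives 4083/4096.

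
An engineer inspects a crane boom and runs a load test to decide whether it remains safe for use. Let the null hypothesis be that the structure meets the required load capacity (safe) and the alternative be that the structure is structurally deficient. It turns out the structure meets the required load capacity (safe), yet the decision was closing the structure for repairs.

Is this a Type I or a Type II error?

'Closing the structure for repairs' corresponds to rejecting H₀.
H₀ was rejected but H₀ is true — a Type I error (false positive).

Type I error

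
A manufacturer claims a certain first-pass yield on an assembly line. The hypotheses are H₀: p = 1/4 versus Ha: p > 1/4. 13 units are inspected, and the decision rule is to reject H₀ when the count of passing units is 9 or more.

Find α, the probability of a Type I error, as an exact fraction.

Under H₀, Y ~ Binomial(13, 1/4), and α = P(Y ≥ 9).
Summing C(13,j)(1/4)^j(3/4)^{13−j} for j = 9,…,13 gives 66379/67108864.

66379/67108864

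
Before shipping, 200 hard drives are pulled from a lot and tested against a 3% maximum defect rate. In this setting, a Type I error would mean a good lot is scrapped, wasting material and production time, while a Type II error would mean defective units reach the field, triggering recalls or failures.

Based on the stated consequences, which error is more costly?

Type II error

The Type II consequence (defective units reach the field, triggering recalls or failures) is more severe than the Type I consequence (a good lot is scrapped, wasting material and production time).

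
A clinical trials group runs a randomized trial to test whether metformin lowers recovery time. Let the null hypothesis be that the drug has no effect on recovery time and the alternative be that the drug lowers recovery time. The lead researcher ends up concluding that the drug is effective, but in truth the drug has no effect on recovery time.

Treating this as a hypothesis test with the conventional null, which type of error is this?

Type I error

'Concluding that the drug is effective' corresponds to rejecting H₀.
H₀ was rejected but H₀ is true — a Type I error (false positive).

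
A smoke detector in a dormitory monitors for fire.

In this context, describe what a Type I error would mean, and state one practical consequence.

With the conventional null hypothesis that there is no fire:
A Type I error is rejecting H₀ when H₀ is true.
Here that means sounding the alarm and evacuating the building when actually there is no fire.

A Type I error would mean concluding that there is a fire when in fact there is no fire. Consequence: the building is evacuated for a false alarm, disrupting work.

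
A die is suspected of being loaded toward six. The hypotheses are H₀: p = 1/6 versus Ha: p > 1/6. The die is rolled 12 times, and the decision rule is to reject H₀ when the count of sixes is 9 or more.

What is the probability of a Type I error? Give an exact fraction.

Under H₀, K ~ Binomial(12, 1/6), and α = P(K ≥ 9).
P(K ≥ 9) = Σ_{j=9}^{12} C(12,j)·(1/6)^j·(5/6)^{12-j} = 9737/725594112.

9737/725594112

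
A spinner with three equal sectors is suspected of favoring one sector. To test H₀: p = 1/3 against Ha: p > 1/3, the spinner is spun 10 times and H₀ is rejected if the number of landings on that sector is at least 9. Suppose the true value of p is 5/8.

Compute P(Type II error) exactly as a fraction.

β = P(fail to reject H₀ | Ha true) = P(S ≤ 8 | p = 5/8), S ~ Binomial(10, 5/8).
Adding the binomial probabilities P(S=0)+…+P(S=8) at p = 5/8 gives 1005382449/1073741824.

1005382449/1073741824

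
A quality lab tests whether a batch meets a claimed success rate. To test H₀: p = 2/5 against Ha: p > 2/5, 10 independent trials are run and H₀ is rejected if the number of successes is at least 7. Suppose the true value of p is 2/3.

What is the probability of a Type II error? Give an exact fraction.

β = P(fail to reject H₀ | Ha true) = P(S ≤ 6 | p = 2/3), S ~ Binomial(10, 2/3).
Adding the binomial probabilities P(S=0)+…+P(S=6) at p = 2/3 gives 8675/19683.

8675/19683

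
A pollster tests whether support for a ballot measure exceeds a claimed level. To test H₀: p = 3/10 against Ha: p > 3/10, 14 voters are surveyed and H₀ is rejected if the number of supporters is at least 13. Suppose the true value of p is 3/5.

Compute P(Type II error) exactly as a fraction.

β = P(fail to reject H₀ | Ha true) = P(X ≤ 12 | p = 3/5), X ~ Binomial(14, 3/5).
Equivalently, β = 1 − P(X ≥ 13) = 6054091612/6103515625.

6054091612/6103515625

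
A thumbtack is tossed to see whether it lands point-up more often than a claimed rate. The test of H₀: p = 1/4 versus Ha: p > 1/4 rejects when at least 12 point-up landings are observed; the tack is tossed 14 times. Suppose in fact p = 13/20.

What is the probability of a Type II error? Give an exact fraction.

β = P(fail to reject H₀ | Ha true) = P(K ≤ 11 | p = 13/20), K ~ Binomial(14, 13/20).
Summing C(14,j)·(13/20)^j·(7/20)^{14-j} for j = 0..11 gives 750447350803558569/819200000000000000.

750447350803558569/819200000000000000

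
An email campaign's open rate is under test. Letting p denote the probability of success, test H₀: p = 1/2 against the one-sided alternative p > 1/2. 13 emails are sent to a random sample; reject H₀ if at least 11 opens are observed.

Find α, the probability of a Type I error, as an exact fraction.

Under H₀, X ~ Binomial(13, 1/2), and α = P(X ≥ 11).
Summing the upper tail: (78 + 13 + 1) / 2^13 = 92/8192 = 23/2048.

23/2048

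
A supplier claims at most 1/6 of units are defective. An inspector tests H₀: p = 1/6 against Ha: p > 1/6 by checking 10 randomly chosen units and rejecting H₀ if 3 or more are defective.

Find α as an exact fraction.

566299/2519424

The significance level is the probability, assuming p = 1/6, of seeing 3 or more defectives in 10 draws.
Via the complement, α = 1 − Σ_{j=0}^{2} C(10,j)(1/6)^j(5/6)^{10-j} = 566299/2519424.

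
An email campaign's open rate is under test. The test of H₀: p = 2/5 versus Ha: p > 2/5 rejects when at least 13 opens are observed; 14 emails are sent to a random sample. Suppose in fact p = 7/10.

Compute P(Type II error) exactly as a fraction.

β = P(fail to reject H₀ | Ha true) = P(K ≤ 12 | p = 7/10), K ~ Binomial(14, 7/10).
Adding the binomial probabilities P(K=0)+…+P(K=12) at p = 7/10 gives 95252438490057/100000000000000.

95252438490057/100000000000000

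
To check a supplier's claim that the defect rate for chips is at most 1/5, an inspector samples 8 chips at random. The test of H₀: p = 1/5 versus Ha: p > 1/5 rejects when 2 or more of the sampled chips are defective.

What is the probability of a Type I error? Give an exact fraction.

Under H₀, X ~ Binomial(8, 1/5); the Type I error rate is P(X ≥ 2).
Computing the lower-tail complement: 1 − 196608/390625 = 194017/390625.

194017/390625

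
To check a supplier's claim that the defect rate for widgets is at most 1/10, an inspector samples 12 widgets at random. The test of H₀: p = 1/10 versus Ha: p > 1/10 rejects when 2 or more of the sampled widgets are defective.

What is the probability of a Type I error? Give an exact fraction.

α = P(reject H₀ | H₀ true) = P(K ≥ 2 | p = 1/10), K ~ Binomial(12, 1/10).
Computing the lower-tail complement: 1 − 659002251789/1000000000000 = 340997748211/1000000000000.

340997748211/1000000000000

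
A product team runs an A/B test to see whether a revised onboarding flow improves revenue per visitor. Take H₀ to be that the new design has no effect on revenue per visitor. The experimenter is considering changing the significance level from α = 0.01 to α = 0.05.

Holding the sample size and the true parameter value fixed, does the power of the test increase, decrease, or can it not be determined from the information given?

With a larger α the critical value moves toward the center, so more of the Ha sampling distribution lies in the rejection region.
Since power = 1 − β and β decreases, power increases.

It increases.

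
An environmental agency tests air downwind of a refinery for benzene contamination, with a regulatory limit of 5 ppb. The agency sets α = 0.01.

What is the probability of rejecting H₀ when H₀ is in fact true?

0.01

The significance level α is, by definition, the probability of a Type I error — P(reject H₀ | H₀ true).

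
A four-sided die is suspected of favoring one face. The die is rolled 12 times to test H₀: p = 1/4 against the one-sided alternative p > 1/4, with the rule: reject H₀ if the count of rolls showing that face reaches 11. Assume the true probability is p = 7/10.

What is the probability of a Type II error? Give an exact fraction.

914974950051/1000000000000

β = P(fail to reject H₀ | Ha true) = P(Y ≤ 10 | p = 7/10), Y ~ Binomial(12, 7/10).
Summing C(12,j)·(7/10)^j·(3/10)^{12-j} for j = 0..10 gives 914974950051/1000000000000.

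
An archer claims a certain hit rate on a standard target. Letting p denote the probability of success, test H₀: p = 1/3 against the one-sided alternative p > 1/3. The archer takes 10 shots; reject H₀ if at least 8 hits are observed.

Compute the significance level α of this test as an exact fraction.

67/19683

The Type I error probability is α = P(Y ≥ 8) computed under H₀, where Y ~ Binomial(10, 1/3).
P(Y ≥ 8) = Σ_{j=8}^{10} C(10,j)·(1/3)^j·(2/3)^{10-j} = 67/19683.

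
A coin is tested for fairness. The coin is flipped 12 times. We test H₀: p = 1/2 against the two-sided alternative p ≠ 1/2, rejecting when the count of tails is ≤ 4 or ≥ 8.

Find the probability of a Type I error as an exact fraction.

Under H₀, S ~ Binomial(12, 1/2); α is the probability of landing in either tail, P(S ≤ 4) + P(S ≥ 8).
The two tails are symmetric, so α = 2·(1 + 12 + 66 + 220 + 495)/2^12 = 1588/4096 = 397/1024.

397/1024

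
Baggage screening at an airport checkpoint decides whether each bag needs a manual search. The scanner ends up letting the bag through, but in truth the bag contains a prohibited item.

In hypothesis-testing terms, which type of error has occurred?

Type II error

The null hypothesis here is that the bag contains no prohibited items.
'Letting the bag through' corresponds to failing to reject H₀.
H₀ was not rejected but H₀ is false — a Type II error (false negative).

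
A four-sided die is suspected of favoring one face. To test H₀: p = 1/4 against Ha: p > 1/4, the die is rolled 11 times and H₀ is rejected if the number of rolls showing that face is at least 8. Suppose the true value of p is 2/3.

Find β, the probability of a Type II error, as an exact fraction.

Under the alternative p = 2/3, S ~ Binomial(11, 2/3); β is the probability the test does not reject, P(S < 8).
Summing C(11,j)·(2/3)^j·(1/3)^{11-j} for j = 0..7 gives 31145/59049.

31145/59049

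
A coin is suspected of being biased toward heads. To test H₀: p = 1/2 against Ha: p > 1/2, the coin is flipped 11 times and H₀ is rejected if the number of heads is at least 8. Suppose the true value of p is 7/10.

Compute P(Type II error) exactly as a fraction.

1076094153/2500000000

A Type II error is failing to reject when Ha holds: with p = 7/10, β = P(X ≤ 7).
Equivalently, β = 1 − P(X ≥ 8) = 1076094153/2500000000.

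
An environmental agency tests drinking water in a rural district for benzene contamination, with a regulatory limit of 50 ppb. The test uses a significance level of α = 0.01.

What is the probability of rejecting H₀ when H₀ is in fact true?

0.01

The significance level α is, by definition, the probability of a Type I error — P(reject H₀ | H₀ true).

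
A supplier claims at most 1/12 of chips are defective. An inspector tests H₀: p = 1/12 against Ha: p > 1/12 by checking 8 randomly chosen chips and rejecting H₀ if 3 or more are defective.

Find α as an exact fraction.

Under H₀, K ~ Binomial(8, 1/12); the Type I error rate is P(K ≥ 3).
Computing the lower-tail complement: 1 − 139953319/143327232 = 3373913/143327232.

3373913/143327232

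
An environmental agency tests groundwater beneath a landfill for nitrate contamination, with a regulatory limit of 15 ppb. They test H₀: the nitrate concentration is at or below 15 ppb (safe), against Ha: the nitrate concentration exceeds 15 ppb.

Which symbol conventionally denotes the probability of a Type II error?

β

P(Type II error) = P(fail to reject H₀ | H₀ false) = β.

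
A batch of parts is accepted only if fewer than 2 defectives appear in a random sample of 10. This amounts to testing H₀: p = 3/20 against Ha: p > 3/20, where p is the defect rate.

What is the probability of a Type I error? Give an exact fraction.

4666369804641/10240000000000

α = P(reject H₀ | H₀ true) = P(S ≥ 2 | p = 3/20), S ~ Binomial(10, 3/20).
Computing the lower-tail complement: 1 − 5573630195359/10240000000000 = 4666369804641/10240000000000.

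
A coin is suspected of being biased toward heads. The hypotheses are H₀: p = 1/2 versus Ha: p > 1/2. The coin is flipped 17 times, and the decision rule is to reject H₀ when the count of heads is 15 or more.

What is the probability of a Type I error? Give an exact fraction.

77/65536

α = P(reject H₀ | H₀ true) = P(K ≥ 15 | p = 1/2), with K ~ Binomial(17, 1/2).
P(K ≥ 15) = [C(17,15) + C(17,16) + C(17,17)] / 2^17 = (136 + 17 + 1) / 131072 = 154/131072 = 77/65536.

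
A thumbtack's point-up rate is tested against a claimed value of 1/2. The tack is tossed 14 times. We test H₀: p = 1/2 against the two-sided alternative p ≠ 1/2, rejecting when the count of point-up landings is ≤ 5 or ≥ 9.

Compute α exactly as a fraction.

3473/8192

Under H₀, Y ~ Binomial(14, 1/2); α is the probability of landing in either tail, P(Y ≤ 5) + P(Y ≥ 9).
Each tail has probability (1 + 14 + 91 + 364 + 1001 + 2002)/16384; doubling gives α = 6946/16384 = 3473/8192.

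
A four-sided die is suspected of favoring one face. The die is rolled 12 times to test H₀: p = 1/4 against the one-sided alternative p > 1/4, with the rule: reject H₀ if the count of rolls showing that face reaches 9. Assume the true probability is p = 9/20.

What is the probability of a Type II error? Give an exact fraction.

A Type II error is failing to reject when Ha holds: with p = 9/20, β = P(S ≤ 8).
Summing C(12,j)·(9/20)^j·(11/20)^{12-j} for j = 0..8 gives 790057068555953/819200000000000.

790057068555953/819200000000000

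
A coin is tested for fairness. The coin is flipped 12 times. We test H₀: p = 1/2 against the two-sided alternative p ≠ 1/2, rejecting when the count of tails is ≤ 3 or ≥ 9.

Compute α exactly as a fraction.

299/2048

The significance level is the null-hypothesis probability of the rejection region {≤3} ∪ {≥9}.
Each tail has probability (1 + 12 + 66 + 220)/4096; doubling gives α = 598/4096 = 299/2048.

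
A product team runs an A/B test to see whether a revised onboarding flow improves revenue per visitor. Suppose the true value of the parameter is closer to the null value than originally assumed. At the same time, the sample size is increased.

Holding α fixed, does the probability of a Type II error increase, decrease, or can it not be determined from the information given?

Cannot be determined from the information given.

The first change alone would make β increase; the second alone would make β decrease. Which effect dominates depends on the magnitudes, which are not given.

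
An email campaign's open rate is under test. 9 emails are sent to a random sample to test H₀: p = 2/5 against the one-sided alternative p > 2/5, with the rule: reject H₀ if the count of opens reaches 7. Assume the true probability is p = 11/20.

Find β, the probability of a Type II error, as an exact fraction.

β = P(fail to reject H₀ | Ha true) = P(Y ≤ 6 | p = 11/20), Y ~ Binomial(9, 11/20).
Equivalently, β = 1 − P(Y ≥ 7) = 54431799039/64000000000.

54431799039/64000000000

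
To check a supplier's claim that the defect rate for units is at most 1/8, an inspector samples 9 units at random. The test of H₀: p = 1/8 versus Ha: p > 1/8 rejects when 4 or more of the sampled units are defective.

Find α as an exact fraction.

76589/4194304

Under H₀, S ~ Binomial(9, 1/8); the Type I error rate is P(S ≥ 4).
Computing the lower-tail complement: 1 − 4117715/4194304 = 76589/4194304.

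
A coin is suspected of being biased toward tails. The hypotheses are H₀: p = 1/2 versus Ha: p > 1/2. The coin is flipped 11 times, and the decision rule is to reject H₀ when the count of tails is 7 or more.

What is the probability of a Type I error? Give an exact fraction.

α = P(reject H₀ | H₀ true) = P(S ≥ 7 | p = 1/2), with S ~ Binomial(11, 1/2).
That's C(11,7) + C(11,8) + C(11,9) + C(11,10) + C(11,11) over 2^11, i.e. (330 + 165 + 55 + 11 + 1)/2048 = 562/2048 = 281/1024.

281/1024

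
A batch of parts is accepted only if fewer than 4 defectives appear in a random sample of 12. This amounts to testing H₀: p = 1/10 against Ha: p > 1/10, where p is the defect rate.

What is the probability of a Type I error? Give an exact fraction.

The significance level is the probability, assuming p = 1/10, of seeing 4 or more defectives in 12 draws.
α = 1 − P(X ≤ 3) = 1 − 194872505967/200000000000 = 5127494033/200000000000.

5127494033/200000000000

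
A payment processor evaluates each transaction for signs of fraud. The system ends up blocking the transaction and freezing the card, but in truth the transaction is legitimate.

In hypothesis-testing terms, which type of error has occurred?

Type I error

The null hypothesis here is that the transaction is legitimate.
'Blocking the transaction and freezing the card' corresponds to rejecting H₀.
H₀ was rejected but H₀ is true — a Type I error (false positive).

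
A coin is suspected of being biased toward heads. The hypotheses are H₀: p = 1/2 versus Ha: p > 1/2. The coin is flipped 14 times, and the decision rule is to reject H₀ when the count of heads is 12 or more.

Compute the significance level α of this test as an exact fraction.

53/8192

The Type I error probability is α = P(Y ≥ 12) computed under H₀, where Y ~ Binomial(14, 1/2).
P(Y ≥ 12) = [C(14,12) + C(14,13) + C(14,14)] / 2^14 = (91 + 14 + 1) / 16384 = 106/16384 = 53/8192.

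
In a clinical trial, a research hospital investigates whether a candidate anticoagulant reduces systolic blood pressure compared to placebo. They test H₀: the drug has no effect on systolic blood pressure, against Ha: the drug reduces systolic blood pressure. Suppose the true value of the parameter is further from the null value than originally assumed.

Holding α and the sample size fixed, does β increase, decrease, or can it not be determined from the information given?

It decreases.

The further the true parameter sits from the null value, the more of the Ha sampling distribution falls in the rejection region.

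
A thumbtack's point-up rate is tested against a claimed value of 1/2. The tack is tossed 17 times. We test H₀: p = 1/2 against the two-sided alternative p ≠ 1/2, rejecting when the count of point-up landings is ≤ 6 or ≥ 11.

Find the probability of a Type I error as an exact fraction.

10889/32768

Under H₀, K ~ Binomial(17, 1/2); α is the probability of landing in either tail, P(K ≤ 6) + P(K ≥ 11).
Each tail has probability (1 + 17 + 136 + 680 + 2380 + 6188 + 12376)/131072; doubling gives α = 43556/131072 = 10889/32768.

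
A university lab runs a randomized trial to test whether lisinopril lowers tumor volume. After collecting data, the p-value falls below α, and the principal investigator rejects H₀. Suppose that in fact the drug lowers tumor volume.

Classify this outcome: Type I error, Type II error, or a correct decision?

No error (correct decision).

The conventional null hypothesis here is that the drug has no effect on tumor volume.
The test rejected a false H₀ — the decision matches the true state.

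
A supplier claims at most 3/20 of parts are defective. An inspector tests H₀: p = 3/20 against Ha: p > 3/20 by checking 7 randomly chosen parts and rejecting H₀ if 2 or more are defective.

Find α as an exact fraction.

181386189/640000000

The significance level is the probability, assuming p = 3/20, of seeing 2 or more defectives in 7 draws.
α = 1 − P(X ≤ 1) = 1 − 458613811/640000000 = 181386189/640000000.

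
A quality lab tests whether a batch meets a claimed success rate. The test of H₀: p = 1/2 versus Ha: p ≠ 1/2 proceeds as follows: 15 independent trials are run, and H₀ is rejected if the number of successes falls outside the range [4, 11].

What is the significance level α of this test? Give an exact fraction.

9/256

Under H₀, Y ~ Binomial(15, 1/2); α is the probability of landing in either tail, P(Y ≤ 3) + P(Y ≥ 12).
Each tail has probability (1 + 15 + 105 + 455)/32768; doubling gives α = 1152/32768 = 9/256.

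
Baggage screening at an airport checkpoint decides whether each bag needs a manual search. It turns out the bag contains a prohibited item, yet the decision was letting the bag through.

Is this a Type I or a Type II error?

The null hypothesis here is that the bag contains no prohibited items.
'Letting the bag through' corresponds to failing to reject H₀.
H₀ was not rejected but H₀ is false — a Type II error (false negative).

Type II error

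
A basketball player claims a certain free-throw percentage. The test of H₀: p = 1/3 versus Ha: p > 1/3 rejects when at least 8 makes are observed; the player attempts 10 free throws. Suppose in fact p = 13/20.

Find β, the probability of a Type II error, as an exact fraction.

1890285078059/2560000000000

β = P(fail to reject H₀ | Ha true) = P(X ≤ 7 | p = 13/20), X ~ Binomial(10, 13/20).
Adding the binomial probabilities P(X=0)+…+P(X=7) at p = 13/20 gives 1890285078059/2560000000000.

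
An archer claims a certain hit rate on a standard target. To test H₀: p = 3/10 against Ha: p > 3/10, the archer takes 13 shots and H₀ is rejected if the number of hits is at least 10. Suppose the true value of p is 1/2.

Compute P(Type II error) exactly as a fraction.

Under the alternative p = 1/2, S ~ Binomial(13, 1/2); β is the probability the test does not reject, P(S < 10).
Adding the binomial probabilities P(S=0)+…+P(S=9) at p = 1/2 gives 3907/4096.

3907/4096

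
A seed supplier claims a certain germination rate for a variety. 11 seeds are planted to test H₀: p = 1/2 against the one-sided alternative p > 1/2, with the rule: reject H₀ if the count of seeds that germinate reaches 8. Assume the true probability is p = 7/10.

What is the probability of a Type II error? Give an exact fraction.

1076094153/2500000000

A Type II error is failing to reject when Ha holds: with p = 7/10, β = P(X ≤ 7).
Equivalently, β = 1 − P(X ≥ 8) = 1076094153/2500000000.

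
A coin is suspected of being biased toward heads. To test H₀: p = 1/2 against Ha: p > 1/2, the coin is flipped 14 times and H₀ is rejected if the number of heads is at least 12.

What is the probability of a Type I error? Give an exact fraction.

The Type I error probability is α = P(X ≥ 12) computed under H₀, where X ~ Binomial(14, 1/2).
P(X ≥ 12) = [C(14,12) + C(14,13) + C(14,14)] / 2^14 = (91 + 14 + 1) / 16384 = 106/16384 = 53/8192.

53/8192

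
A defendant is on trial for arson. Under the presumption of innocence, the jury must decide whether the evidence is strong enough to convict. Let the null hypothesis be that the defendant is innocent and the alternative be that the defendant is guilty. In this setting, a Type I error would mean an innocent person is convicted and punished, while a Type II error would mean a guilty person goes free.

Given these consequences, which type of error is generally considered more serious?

The Type I consequence (an innocent person is convicted and punished) is more severe than the Type II consequence (a guilty person goes free).

Type I error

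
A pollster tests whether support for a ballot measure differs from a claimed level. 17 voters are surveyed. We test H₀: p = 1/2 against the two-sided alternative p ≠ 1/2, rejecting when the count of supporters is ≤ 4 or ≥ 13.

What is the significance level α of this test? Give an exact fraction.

Under H₀, Y ~ Binomial(17, 1/2); α is the probability of landing in either tail, P(Y ≤ 4) + P(Y ≥ 13).
By symmetry, α = 2·P(Y ≤ 4) = 2·(1 + 17 + 136 + 680 + 2380)/131072 = 6428/131072 = 1607/32768.

1607/32768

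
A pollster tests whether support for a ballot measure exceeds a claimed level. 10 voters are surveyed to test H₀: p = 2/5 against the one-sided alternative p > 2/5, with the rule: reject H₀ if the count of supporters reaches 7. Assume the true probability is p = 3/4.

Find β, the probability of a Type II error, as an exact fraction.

58753/262144

Under the alternative p = 3/4, Y ~ Binomial(10, 3/4); β is the probability the test does not reject, P(Y < 7).
Adding the binomial probabilities P(Y=0)+…+P(Y=6) at p = 3/4 gives 58753/262144.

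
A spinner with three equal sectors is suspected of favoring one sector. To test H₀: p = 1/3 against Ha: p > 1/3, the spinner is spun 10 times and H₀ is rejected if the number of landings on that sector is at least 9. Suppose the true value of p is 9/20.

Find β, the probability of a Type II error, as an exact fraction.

10193896961809/10240000000000

β = P(fail to reject H₀ | Ha true) = P(Y ≤ 8 | p = 9/20), Y ~ Binomial(10, 9/20).
Adding the binomial probabilities P(Y=0)+…+P(Y=8) at p = 9/20 gives 10193896961809/10240000000000.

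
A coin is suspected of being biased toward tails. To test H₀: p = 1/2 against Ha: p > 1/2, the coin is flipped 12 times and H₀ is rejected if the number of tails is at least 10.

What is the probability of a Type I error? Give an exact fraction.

79/4096

The Type I error probability is α = P(X ≥ 10) computed under H₀, where X ~ Binomial(12, 1/2).
That's C(12,10) + C(12,11) + C(12,12) over 2^12, i.e. (66 + 12 + 1)/4096 = 79/4096.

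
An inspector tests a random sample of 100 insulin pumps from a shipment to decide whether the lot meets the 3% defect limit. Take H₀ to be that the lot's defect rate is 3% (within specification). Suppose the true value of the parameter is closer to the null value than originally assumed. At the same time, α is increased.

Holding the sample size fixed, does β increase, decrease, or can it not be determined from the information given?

Cannot be determined from the information given.

The first change alone would make β increase; the second alone would make β decrease. Which effect dominates depends on the magnitudes, which are not given.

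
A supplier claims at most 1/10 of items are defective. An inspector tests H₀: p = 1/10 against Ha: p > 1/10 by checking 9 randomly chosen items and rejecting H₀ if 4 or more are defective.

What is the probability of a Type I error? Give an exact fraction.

4165547/500000000

Under H₀, K ~ Binomial(9, 1/10); the Type I error rate is P(K ≥ 4).
α = 1 − P(K ≤ 3) = 1 − 495834453/500000000 = 4165547/500000000.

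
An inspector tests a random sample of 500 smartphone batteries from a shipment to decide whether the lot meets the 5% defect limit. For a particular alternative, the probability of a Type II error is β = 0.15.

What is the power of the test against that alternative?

0.85

Power = 1 − β = 1 − 0.15 = 0.85.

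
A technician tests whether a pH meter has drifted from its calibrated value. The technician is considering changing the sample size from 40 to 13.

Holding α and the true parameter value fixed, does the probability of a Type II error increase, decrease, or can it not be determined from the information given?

It increases.

A smaller sample increases the standard error, so the sampling distributions under H₀ and Ha overlap more.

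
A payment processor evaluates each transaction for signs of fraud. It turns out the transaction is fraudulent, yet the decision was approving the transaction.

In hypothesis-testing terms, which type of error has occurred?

The null hypothesis here is that the transaction is legitimate.
'Approving the transaction' corresponds to failing to reject H₀.
H₀ was not rejected but H₀ is false — a Type II error (false negative).

Type II error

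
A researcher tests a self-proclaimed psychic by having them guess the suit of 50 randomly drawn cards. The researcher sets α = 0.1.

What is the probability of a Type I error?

The significance level α is, by definition, the probability of a Type I error — P(reject H₀ | H₀ true).

0.1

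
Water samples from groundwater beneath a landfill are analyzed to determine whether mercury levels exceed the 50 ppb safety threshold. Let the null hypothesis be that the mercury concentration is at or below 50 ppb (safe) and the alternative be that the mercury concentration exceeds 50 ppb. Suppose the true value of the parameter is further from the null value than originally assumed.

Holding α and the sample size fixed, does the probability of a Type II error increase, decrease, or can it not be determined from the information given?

The further the true parameter sits from the null value, the more of the Ha sampling distribution falls in the rejection region.

It decreases.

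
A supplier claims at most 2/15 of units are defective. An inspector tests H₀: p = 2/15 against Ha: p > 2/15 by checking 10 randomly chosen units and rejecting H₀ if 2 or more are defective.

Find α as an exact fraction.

Under H₀, K ~ Binomial(10, 2/15); the Type I error rate is P(K ≥ 2).
Via the complement, α = 1 − Σ_{j=0}^{1} C(10,j)(2/15)^j(13/15)^{10-j} = 75567303772/192216796875.

75567303772/192216796875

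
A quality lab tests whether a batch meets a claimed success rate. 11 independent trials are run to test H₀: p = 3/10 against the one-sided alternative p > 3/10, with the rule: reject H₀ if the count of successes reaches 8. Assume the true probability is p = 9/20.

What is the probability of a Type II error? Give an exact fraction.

4807868226029/5120000000000

A Type II error is failing to reject when Ha holds: with p = 9/20, β = P(K ≤ 7).
Equivalently, β = 1 − P(K ≥ 8) = 4807868226029/5120000000000.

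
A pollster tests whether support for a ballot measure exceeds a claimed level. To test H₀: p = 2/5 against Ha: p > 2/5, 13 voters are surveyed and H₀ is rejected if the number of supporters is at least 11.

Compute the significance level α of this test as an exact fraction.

α = P(reject H₀ | H₀ true) = P(X ≥ 11 | p = 2/5), with X ~ Binomial(13, 2/5).
Adding the binomial terms for j = 11 through 13 with p = 2/5 yields 1605632/1220703125.

1605632/1220703125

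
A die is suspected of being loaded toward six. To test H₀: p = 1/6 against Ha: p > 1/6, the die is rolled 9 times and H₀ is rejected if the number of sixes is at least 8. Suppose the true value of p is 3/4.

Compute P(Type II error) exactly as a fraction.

A Type II error is failing to reject when Ha holds: with p = 3/4, β = P(X ≤ 7).
Equivalently, β = 1 − P(X ≥ 8) = 45853/65536.

45853/65536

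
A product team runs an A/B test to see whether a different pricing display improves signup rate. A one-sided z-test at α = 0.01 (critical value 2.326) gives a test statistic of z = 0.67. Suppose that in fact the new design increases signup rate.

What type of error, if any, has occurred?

Type II error

The conventional null hypothesis is that the new design has no effect on signup rate.
Since z = 0.67 ≤ z* = 2.326, H₀ is not rejected.
H₀ is false (actually the new design increases signup rate).
Failing to reject a false H₀ is a Type II error.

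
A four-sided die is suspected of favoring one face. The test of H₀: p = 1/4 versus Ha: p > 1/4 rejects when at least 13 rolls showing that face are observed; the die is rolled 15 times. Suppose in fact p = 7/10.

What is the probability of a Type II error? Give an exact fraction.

873172285377237/1000000000000000

A Type II error is failing to reject when Ha holds: with p = 7/10, β = P(K ≤ 12).
Summing C(15,j)·(7/10)^j·(3/10)^{15-j} for j = 0..12 gives 873172285377237/1000000000000000.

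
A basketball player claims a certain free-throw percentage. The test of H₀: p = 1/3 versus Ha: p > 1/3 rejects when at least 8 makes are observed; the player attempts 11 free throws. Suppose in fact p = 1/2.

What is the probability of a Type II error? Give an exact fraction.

A Type II error is failing to reject when Ha holds: with p = 1/2, β = P(K ≤ 7).
Summing C(11,j)·(1/2)^j·(1/2)^{11-j} for j = 0..7 gives 227/256.

227/256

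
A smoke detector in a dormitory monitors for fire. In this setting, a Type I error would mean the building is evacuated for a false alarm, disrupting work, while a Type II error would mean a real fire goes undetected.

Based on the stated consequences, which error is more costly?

The Type II consequence (a real fire goes undetected) is more severe than the Type I consequence (the building is evacuated for a false alarm, disrupting work).

Type II error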